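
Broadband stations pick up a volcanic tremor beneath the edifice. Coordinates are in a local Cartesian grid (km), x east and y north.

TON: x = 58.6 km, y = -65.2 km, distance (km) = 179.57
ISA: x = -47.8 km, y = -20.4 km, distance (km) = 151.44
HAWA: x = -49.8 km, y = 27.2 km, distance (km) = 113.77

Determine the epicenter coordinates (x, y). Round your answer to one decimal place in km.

Circle about each station: (x − 58.6)² + (y + 65.2)² = 179.57²; (x + 47.8)² + (y + 20.4)² = 151.44²; (x + 49.8)² + (y − 27.2)² = 113.77².
Subtracting pairs of circle equations eliminates x²+y² and gives linear equations (the radical axes):
-212.8 x + 89.6 y = 4327.31
-216.8 x + 184.8 y = 14836.65
Solving the 2×2 system: x ≈ 26.6, y ≈ 111.5 km.
Check against TON (with the unrounded x, y): √((x − 58.6)²+(y + 65.2)²) = 179.58 ≈ 179.57 km. ✓

(26.6, 111.5)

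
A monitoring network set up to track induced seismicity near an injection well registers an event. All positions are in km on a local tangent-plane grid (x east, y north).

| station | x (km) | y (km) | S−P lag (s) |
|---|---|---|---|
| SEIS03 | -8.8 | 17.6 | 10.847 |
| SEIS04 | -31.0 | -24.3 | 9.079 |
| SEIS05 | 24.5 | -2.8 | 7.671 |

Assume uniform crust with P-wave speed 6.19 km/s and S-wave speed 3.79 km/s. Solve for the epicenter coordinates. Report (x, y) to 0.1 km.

Distance from S−P lag: d = Δt · v_P v_S / (v_P − v_S) = Δt · (6.19·3.79)/(6.19−3.79) ≈ 9.7750·Δt.
So d_SEIS03 = 106.03, d_SEIS04 = 88.75, d_SEIS05 = 74.98 km.
Circle about each station: (x + 8.8)² + (y − 17.6)² = 106.03²; (x + 31.0)² + (y + 24.3)² = 88.75²; (x − 24.5)² + (y + 2.8)² = 74.98².
Subtracting the SEIS03 equation from the SEIS04 and SEIS05 equations removes the quadratic terms:
-44.4 x − 83.8 y = 4530.09
66.6 x − 40.8 y = 5841.25
Solving the 2×2 system: x ≈ 41.2, y ≈ -75.9 km.

41.2 km east, -75.9 km north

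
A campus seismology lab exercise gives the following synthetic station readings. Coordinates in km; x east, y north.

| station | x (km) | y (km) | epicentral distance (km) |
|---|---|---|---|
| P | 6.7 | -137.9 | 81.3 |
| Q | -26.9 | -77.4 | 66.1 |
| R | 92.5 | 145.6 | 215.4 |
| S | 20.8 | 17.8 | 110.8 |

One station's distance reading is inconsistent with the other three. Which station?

S

Solve using three stations at a time. Using P, Q, R (subtract circle equations pairwise → linear system) gives (x, y) ≈ (37.5, -62.7).
Distances from that point to each station vs reported:
  P: calculated 81.3 vs reported 81.3 → residual 0.0 km
  Q: calculated 66.1 vs reported 66.1 → residual 0.0 km
  R: calculated 215.4 vs reported 215.4 → residual 0.0 km
  S: calculated 82.2 vs reported 110.8 → residual 28.6 km
P, Q, R are mutually consistent (residuals ≈ 0); S is off by 28.6 km.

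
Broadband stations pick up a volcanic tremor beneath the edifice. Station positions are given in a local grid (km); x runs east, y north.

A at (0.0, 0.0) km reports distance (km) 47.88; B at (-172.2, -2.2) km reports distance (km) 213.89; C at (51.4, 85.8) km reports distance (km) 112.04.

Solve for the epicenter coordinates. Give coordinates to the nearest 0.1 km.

Circle about each station: x² + y² = 47.88²; (x + 172.2)² + (y + 2.2)² = 213.89²; (x − 51.4)² + (y − 85.8)² = 112.04².
Subtracting pairs of circle equations eliminates x²+y² and gives linear equations (the radical axes):
-344.4 x − 4.4 y = -13798.76
102.8 x + 171.6 y = -256.87
Solving the 2×2 system: x ≈ 40.4, y ≈ -25.7 km.

x ≈ 40.4 km, y ≈ -25.7 km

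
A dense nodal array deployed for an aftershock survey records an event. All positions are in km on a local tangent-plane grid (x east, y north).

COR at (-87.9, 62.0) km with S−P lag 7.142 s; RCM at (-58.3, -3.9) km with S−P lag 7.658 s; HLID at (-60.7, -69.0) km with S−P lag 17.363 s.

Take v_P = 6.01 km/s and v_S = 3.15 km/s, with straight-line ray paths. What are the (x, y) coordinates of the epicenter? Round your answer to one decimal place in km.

x ≈ -43.9 km, y ≈ 44.7 km

Distance from S−P lag: d = Δt · v_P v_S / (v_P − v_S) = Δt · (6.01·3.15)/(6.01−3.15) ≈ 6.6194·Δt.
So d_COR = 47.28, d_RCM = 50.69, d_HLID = 114.93 km.
Circle about each station: (x + 87.9)² + (y − 62.0)² = 47.28²; (x + 58.3)² + (y + 3.9)² = 50.69²; (x + 60.7)² + (y + 69.0)² = 114.93².
Subtracting pairs of circle equations eliminates x²+y² and gives linear equations (the radical axes):
59.2 x − 131.8 y = -8490.39
54.4 x − 262.0 y = -14098.43
Solving the 2×2 system: x ≈ -43.9, y ≈ 44.7 km.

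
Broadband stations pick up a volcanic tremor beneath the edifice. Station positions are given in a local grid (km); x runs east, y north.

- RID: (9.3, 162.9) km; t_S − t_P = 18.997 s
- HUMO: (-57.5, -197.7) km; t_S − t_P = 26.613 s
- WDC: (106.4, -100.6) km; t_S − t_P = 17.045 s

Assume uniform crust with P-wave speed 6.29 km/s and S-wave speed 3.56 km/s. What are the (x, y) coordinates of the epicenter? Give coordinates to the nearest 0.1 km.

x ≈ 17.5 km, y ≈ 7.3 km

Distance from S−P lag: d = Δt · v_P v_S / (v_P − v_S) = Δt · (6.29·3.56)/(6.29−3.56) ≈ 8.2023·Δt.
So d_RID = 155.82, d_HUMO = 218.29, d_WDC = 139.81 km.
Circle about each station: (x − 9.3)² + (y − 162.9)² = 155.82²; (x + 57.5)² + (y + 197.7)² = 218.29²; (x − 106.4)² + (y + 100.6)² = 139.81².
Subtracting the RID equation from the HUMO and WDC equations removes the quadratic terms:
-133.6 x − 721.2 y = -7602.01
194.2 x − 527.0 y = -448.54
Solving the 2×2 system: x ≈ 17.5, y ≈ 7.3 km.
Check against RID (with the unrounded x, y): √((x − 9.3)²+(y − 162.9)²) = 155.82 ≈ 155.82 km. ✓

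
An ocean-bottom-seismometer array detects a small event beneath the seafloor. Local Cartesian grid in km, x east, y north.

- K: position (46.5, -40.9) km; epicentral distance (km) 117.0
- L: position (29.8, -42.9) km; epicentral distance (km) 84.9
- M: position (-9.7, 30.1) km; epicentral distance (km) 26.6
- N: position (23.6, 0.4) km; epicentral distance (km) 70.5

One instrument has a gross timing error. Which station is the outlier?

Solve using three stations at a time. Using K, M, N (subtract circle equations pairwise → linear system) gives (x, y) ≈ (-23.6, 52.8).
Distances from that point to each station vs reported:
  K: calculated 117.0 vs reported 117.0 → residual 0.0 km
  L: calculated 109.6 vs reported 84.9 → residual 24.7 km
  M: calculated 26.6 vs reported 26.6 → residual 0.0 km
  N: calculated 70.5 vs reported 70.5 → residual 0.0 km
K, M, N are mutually consistent (residuals ≈ 0); L is off by 24.7 km.

L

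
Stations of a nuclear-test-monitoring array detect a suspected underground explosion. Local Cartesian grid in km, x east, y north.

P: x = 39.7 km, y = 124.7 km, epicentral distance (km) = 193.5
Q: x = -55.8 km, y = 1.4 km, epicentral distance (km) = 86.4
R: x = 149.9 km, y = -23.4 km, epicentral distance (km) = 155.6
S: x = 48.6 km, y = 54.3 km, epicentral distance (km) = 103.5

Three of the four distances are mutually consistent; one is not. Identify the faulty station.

S

Solve using three stations at a time. Using P, Q, R (subtract circle equations pairwise → linear system) gives (x, y) ≈ (-0.1, -64.7).
Distances from that point to each station vs reported:
  P: calculated 193.5 vs reported 193.5 → residual 0.0 km
  Q: calculated 86.4 vs reported 86.4 → residual 0.0 km
  R: calculated 155.6 vs reported 155.6 → residual 0.0 km
  S: calculated 128.5 vs reported 103.5 → residual 25.0 km
P, Q, R are mutually consistent (residuals ≈ 0); S is off by 25.0 km.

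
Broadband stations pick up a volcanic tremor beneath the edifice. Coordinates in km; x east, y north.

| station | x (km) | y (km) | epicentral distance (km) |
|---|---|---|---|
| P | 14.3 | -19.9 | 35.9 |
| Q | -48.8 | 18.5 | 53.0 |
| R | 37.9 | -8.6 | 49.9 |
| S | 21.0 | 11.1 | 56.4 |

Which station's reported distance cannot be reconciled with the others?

Solve using three stations at a time. Using P, Q, S (subtract circle equations pairwise → linear system) gives (x, y) ≈ (-21.0, -26.6).
Distances from that point to each station vs reported:
  P: calculated 35.9 vs reported 35.9 → residual 0.0 km
  Q: calculated 53.0 vs reported 53.0 → residual 0.0 km
  R: calculated 61.5 vs reported 49.9 → residual 11.6 km
  S: calculated 56.4 vs reported 56.4 → residual 0.0 km
P, Q, S are mutually consistent (residuals ≈ 0); R is off by 11.6 km.

R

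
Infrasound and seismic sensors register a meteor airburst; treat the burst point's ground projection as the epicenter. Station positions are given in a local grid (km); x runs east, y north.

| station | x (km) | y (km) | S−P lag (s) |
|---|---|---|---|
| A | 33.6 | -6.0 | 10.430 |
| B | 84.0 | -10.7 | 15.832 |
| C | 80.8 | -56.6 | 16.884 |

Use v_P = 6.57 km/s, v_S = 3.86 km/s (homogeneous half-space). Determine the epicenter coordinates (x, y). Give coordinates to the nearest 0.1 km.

(-62.8, 9.3)

Distance from S−P lag: d = Δt · v_P v_S / (v_P − v_S) = Δt · (6.57·3.86)/(6.57−3.86) ≈ 9.3580·Δt.
So d_A = 97.60, d_B = 148.16, d_C = 158.00 km.
Circle about each station: (x − 33.6)² + (y + 6.0)² = 97.60²; (x − 84.0)² + (y + 10.7)² = 148.16²; (x − 80.8)² + (y + 56.6)² = 158.00².
Subtracting pairs of circle equations eliminates x²+y² and gives linear equations (the radical axes):
100.8 x − 9.4 y = -6420.10
94.4 x − 101.2 y = -6871.00
Solving the 2×2 system: x ≈ -62.8, y ≈ 9.3 km.
Check against A (with the unrounded x, y): √((x − 33.6)²+(y + 6.0)²) = 97.63 ≈ 97.60 km. ✓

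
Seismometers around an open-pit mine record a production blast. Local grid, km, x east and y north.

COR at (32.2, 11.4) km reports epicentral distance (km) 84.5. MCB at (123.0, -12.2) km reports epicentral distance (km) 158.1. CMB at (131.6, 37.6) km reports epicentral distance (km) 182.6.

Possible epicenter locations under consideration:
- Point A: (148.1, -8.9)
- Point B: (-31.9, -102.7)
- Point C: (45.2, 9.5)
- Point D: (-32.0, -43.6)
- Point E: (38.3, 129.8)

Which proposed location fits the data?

Point D

For each candidate, compare |candidate − station| to the reported distance:
Point A: residuals COR 33.2, MCB 132.8, CMB 133.3 → max 133.3 km
Point B: residuals COR 46.4, MCB 21.3, CMB 32.8 → max 46.4 km
Point C: residuals COR 71.4, MCB 77.3, CMB 91.7 → max 91.7 km
Point D: residuals COR 0.0, MCB 0.0, CMB 0.0 → max 0.0 km
Point E: residuals COR 34.1, MCB 7.2, CMB 51.4 → max 51.4 km
Only Point D has all residuals ≈ 0.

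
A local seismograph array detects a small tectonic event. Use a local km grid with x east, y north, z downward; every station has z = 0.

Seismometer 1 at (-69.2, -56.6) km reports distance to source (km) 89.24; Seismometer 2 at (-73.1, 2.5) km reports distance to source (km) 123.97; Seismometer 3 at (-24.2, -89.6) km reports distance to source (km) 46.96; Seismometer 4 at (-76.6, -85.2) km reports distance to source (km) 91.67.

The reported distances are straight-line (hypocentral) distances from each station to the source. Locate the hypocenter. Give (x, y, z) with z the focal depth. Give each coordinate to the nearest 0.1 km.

Each station gives a sphere (x−x_i)² + (y−y_i)² + z² = d_i² (stations at z=0).
Subtracting the Seismometer 1 sphere from Seismometer 2 and Seismometer 3: z² cancels, leaving linear equations in x and y:
-7.8 x + 118.2 y = -10047.12
90.0 x − 66.0 y = 6380.14
Solving: x ≈ 8.991, y ≈ -84.408 km (keep extra digits for the depth step; rounded: 9.0, -84.4).
Then from the Seismometer 1 sphere: z² = 89.24² − (x + 69.2)² − (y + 56.6)² with x = 8.991, y = -84.408, so z ≈ 32.813 ≈ 32.8 km.
Check against Seismometer 4 (with the unrounded solution): distance 91.67 ≈ 91.67 km. ✓

x ≈ 9.0 km, y ≈ -84.4 km, depth ≈ 32.8 km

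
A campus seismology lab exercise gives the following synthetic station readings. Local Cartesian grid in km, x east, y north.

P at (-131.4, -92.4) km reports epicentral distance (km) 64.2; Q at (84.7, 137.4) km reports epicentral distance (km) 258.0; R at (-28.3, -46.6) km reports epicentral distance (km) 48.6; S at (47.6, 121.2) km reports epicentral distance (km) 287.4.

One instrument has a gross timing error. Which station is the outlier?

Solve using three stations at a time. Using P, Q, R (subtract circle equations pairwise → linear system) gives (x, y) ≈ (-72.3, -67.4).
Distances from that point to each station vs reported:
  P: calculated 64.2 vs reported 64.2 → residual 0.0 km
  Q: calculated 258.0 vs reported 258.0 → residual 0.0 km
  R: calculated 48.6 vs reported 48.6 → residual 0.0 km
  S: calculated 223.4 vs reported 287.4 → residual 64.0 km
P, Q, R are mutually consistent (residuals ≈ 0); S is off by 64.0 km.

S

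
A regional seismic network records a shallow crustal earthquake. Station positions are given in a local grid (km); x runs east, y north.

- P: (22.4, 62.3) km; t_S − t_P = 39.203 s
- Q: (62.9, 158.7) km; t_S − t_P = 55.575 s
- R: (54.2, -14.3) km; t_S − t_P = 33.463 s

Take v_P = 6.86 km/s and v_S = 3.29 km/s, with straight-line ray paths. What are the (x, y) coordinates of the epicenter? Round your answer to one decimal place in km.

Distance from S−P lag: d = Δt · v_P v_S / (v_P − v_S) = Δt · (6.86·3.29)/(6.86−3.29) ≈ 6.3220·Δt.
So d_P = 247.84, d_Q = 351.34, d_R = 211.55 km.
Circle about each station: (x − 22.4)² + (y − 62.3)² = 247.84²; (x − 62.9)² + (y − 158.7)² = 351.34²; (x − 54.2)² + (y + 14.3)² = 211.55².
Subtracting the P equation from the Q and R equations removes the quadratic terms:
81.0 x + 192.8 y = -37256.08
63.6 x − 153.2 y = 15430.34
Solving the 2×2 system: x ≈ -110.8, y ≈ -146.7 km.

(-110.8, -146.7)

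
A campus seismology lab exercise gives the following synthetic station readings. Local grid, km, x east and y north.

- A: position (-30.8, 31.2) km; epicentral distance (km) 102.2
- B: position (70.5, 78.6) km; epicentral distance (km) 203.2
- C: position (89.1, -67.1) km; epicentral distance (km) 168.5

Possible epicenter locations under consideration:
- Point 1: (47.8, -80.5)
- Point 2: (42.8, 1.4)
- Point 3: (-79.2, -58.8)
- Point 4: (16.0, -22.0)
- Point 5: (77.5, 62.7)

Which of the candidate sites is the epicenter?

For each candidate, compare |candidate − station| to the reported distance:
Point 1: residuals A 34.4, B 42.5, C 125.1 → max 125.1 km
Point 2: residuals A 22.8, B 121.2, C 85.8 → max 121.2 km
Point 3: residuals A 0.0, B 0.0, C 0.0 → max 0.0 km
Point 4: residuals A 31.3, B 88.8, C 82.6 → max 88.8 km
Point 5: residuals A 10.6, B 185.8, C 38.2 → max 185.8 km
Only Point 3 has all residuals ≈ 0.

Point 3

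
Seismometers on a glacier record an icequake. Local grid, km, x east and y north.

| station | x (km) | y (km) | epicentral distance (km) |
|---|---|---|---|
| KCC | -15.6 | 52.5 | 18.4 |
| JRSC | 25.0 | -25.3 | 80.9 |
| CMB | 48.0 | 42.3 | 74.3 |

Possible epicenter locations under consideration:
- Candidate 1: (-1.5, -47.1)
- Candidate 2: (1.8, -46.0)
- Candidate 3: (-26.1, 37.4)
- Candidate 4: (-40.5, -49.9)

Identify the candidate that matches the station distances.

For each candidate, compare |candidate − station| to the reported distance:
Candidate 1: residuals KCC 82.2, JRSC 46.6, CMB 27.9 → max 82.2 km
Candidate 2: residuals KCC 81.6, JRSC 49.8, CMB 25.4 → max 81.6 km
Candidate 3: residuals KCC 0.0, JRSC 0.0, CMB 0.0 → max 0.0 km
Candidate 4: residuals KCC 87.0, JRSC 10.9, CMB 53.5 → max 87.0 km
Only Candidate 3 has all residuals ≈ 0.

Candidate 3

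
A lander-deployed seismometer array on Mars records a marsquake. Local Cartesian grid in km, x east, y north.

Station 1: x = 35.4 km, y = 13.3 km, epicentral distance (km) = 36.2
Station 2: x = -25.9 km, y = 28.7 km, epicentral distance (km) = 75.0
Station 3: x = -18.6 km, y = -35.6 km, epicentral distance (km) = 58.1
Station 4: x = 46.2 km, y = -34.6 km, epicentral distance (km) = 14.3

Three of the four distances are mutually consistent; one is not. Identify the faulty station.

Station 2

Solve using three stations at a time. Using Station 1, Station 3, Station 4 (subtract circle equations pairwise → linear system) gives (x, y) ≈ (38.1, -22.8).
Distances from that point to each station vs reported:
  Station 1: calculated 36.2 vs reported 36.2 → residual 0.0 km
  Station 2: calculated 82.1 vs reported 75.0 → residual 7.1 km
  Station 3: calculated 58.1 vs reported 58.1 → residual 0.0 km
  Station 4: calculated 14.3 vs reported 14.3 → residual 0.0 km
Station 1, Station 3, Station 4 are mutually consistent (residuals ≈ 0); Station 2 is off by 7.1 km.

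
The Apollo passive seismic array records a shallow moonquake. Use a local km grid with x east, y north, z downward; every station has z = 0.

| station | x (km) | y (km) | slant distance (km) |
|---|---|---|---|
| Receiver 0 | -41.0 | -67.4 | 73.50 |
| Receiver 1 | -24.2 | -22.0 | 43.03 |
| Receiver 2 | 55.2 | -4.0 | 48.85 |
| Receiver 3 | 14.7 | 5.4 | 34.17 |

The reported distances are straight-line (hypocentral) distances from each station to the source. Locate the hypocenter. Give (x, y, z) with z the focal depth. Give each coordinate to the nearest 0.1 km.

x ≈ 14.4 km, y ≈ -23.0 km, depth ≈ 19.0 km

Each station gives a sphere (x−x_i)² + (y−y_i)² + z² = d_i² (stations at z=0).
Subtracting the Receiver 0 sphere from Receiver 1 and Receiver 2: z² cancels, leaving linear equations in x and y:
33.6 x + 90.8 y = -1603.45
192.4 x + 126.8 y = -144.79
Solving: x ≈ 14.397, y ≈ -22.987 km (keep extra digits for the depth step; rounded: 14.4, -23.0).
Then from the Receiver 0 sphere: z² = 73.50² − (x + 41.0)² − (y + 67.4)² with x = 14.397, y = -22.987, so z ≈ 18.998 ≈ 19.0 km.
Check against Receiver 3 (with the unrounded solution): distance 34.16 ≈ 34.17 km. ✓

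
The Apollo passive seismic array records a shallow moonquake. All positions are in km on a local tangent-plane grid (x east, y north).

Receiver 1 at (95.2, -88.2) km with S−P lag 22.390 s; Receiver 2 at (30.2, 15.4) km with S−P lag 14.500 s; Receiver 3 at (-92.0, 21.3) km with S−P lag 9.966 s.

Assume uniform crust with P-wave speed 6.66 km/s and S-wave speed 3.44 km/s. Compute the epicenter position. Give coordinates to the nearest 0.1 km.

-56.7 km east, -40.2 km north

Distance from S−P lag: d = Δt · v_P v_S / (v_P − v_S) = Δt · (6.66·3.44)/(6.66−3.44) ≈ 7.1150·Δt.
So d_Receiver 1 = 159.31, d_Receiver 2 = 103.17, d_Receiver 3 = 70.91 km.
Circle about each station: (x − 95.2)² + (y + 88.2)² = 159.31²; (x − 30.2)² + (y − 15.4)² = 103.17²; (x + 92.0)² + (y − 21.3)² = 70.91².
Subtracting pairs of circle equations eliminates x²+y² and gives linear equations (the radical axes):
-130.0 x + 207.2 y = -957.45
-374.4 x + 219.0 y = 12426.86
Solving the 2×2 system: x ≈ -56.7, y ≈ -40.2 km.
Check against Receiver 1 (with the unrounded x, y): √((x − 95.2)²+(y + 88.2)²) = 159.31 ≈ 159.31 km. ✓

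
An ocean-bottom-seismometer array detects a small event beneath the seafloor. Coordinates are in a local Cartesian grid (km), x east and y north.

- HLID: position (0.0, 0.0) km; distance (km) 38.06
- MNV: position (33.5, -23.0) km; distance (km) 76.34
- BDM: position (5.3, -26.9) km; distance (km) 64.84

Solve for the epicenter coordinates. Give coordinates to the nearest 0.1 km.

Circle about each station: x² + y² = 38.06²; (x − 33.5)² + (y + 23.0)² = 76.34²; (x − 5.3)² + (y + 26.9)² = 64.84².
Subtracting the HLID equation from the MNV and BDM equations removes the quadratic terms:
67.0 x − 46.0 y = -2727.98
10.6 x − 53.8 y = -2003.96
Solving the 2×2 system: x ≈ -17.5, y ≈ 33.8 km.

(-17.5, 33.8)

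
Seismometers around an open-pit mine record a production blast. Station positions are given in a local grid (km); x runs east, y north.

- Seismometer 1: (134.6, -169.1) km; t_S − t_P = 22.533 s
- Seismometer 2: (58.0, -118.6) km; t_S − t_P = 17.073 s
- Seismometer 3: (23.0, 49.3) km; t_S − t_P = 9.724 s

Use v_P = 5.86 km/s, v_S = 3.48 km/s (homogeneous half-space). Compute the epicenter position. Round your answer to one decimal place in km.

Distance from S−P lag: d = Δt · v_P v_S / (v_P − v_S) = Δt · (5.86·3.48)/(5.86−3.48) ≈ 8.5684·Δt.
So d_Seismometer 1 = 193.07, d_Seismometer 2 = 146.29, d_Seismometer 3 = 83.32 km.
Circle about each station: (x − 134.6)² + (y + 169.1)² = 193.07²; (x − 58.0)² + (y + 118.6)² = 146.29²; (x − 23.0)² + (y − 49.3)² = 83.32².
Subtracting the Seismometer 1 equation from the Seismometer 2 and Seismometer 3 equations removes the quadratic terms:
-153.2 x + 101.0 y = -13406.75
-223.2 x + 436.8 y = -13418.68
Solving the 2×2 system: x ≈ 101.4, y ≈ 21.1 km.

x ≈ 101.4 km, y ≈ 21.1 km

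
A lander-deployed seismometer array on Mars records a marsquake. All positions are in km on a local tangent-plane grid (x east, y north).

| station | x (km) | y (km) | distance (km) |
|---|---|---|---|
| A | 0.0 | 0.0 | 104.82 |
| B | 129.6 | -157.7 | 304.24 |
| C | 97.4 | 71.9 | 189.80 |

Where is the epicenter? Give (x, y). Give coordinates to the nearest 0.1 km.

Circle about each station: x² + y² = 104.82²; (x − 129.6)² + (y + 157.7)² = 304.24²; (x − 97.4)² + (y − 71.9)² = 189.80².
Subtracting the A equation from the B and C equations removes the quadratic terms:
259.2 x − 315.4 y = -39909.30
194.8 x + 143.8 y = -10380.44
Solving the 2×2 system: x ≈ -91.3, y ≈ 51.5 km.

-91.3 km east, 51.5 km north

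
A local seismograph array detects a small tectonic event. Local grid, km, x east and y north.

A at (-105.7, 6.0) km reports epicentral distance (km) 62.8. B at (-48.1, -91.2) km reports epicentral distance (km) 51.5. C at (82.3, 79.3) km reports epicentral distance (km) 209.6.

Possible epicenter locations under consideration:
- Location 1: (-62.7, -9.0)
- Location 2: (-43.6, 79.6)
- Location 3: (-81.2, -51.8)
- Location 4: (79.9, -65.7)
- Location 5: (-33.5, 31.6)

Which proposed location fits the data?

Location 3

For each candidate, compare |candidate − station| to the reported distance:
Location 1: residuals A 17.3, B 32.0, C 39.8 → max 39.8 km
Location 2: residuals A 33.5, B 119.4, C 83.7 → max 119.4 km
Location 3: residuals A 0.0, B 0.0, C 0.0 → max 0.0 km
Location 4: residuals A 136.2, B 79.0, C 64.6 → max 136.2 km
Location 5: residuals A 13.8, B 72.2, C 84.4 → max 84.4 km
Only Location 3 has all residuals ≈ 0.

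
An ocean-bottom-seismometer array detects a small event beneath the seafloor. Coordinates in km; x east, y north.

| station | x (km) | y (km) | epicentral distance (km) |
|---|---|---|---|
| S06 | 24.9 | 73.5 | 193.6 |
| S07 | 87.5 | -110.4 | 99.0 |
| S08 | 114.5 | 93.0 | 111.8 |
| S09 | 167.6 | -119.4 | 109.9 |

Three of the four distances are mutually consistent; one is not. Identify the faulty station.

S06

Solve using three stations at a time. Using S07, S08, S09 (subtract circle equations pairwise → linear system) gives (x, y) ≈ (124.2, -18.4).
Distances from that point to each station vs reported:
  S06: calculated 135.3 vs reported 193.6 → residual 58.3 km
  S07: calculated 99.0 vs reported 99.0 → residual 0.0 km
  S08: calculated 111.8 vs reported 111.8 → residual 0.0 km
  S09: calculated 109.9 vs reported 109.9 → residual 0.0 km
S07, S08, S09 are mutually consistent (residuals ≈ 0); S06 is off by 58.3 km.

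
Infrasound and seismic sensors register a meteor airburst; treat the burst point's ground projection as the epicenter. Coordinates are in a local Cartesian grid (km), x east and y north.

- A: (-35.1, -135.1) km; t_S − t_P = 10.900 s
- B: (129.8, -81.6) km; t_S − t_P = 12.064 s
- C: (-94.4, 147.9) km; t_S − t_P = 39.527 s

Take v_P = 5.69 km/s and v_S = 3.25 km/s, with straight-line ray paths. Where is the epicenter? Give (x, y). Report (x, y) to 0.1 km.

Distance from S−P lag: d = Δt · v_P v_S / (v_P − v_S) = Δt · (5.69·3.25)/(5.69−3.25) ≈ 7.5789·Δt.
So d_A = 82.61, d_B = 91.43, d_C = 299.57 km.
Circle about each station: (x + 35.1)² + (y + 135.1)² = 82.61²; (x − 129.8)² + (y + 81.6)² = 91.43²; (x + 94.4)² + (y − 147.9)² = 299.57².
Subtracting the A equation from the B and C equations removes the quadratic terms:
329.8 x + 107.0 y = 2487.55
-118.6 x + 566.0 y = -71616.02
Solving the 2×2 system: x ≈ 45.5, y ≈ -117.0 km.

(45.5, -117.0)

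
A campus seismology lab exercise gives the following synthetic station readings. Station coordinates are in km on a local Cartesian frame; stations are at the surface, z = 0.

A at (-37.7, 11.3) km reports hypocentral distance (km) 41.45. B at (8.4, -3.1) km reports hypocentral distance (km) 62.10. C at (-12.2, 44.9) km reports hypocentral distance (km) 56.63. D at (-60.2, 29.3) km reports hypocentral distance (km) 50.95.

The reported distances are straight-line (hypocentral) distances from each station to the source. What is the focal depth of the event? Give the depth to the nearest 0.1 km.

Each station gives a sphere (x−x_i)² + (y−y_i)² + z² = d_i² (stations at z=0).
Subtracting the A sphere from B and C: z² cancels, leaving linear equations in x and y:
92.2 x − 28.8 y = -3607.12
51.0 x + 67.2 y = -872.98
Solving: x ≈ -34.906, y ≈ 13.500 km (keep extra digits for the depth step; rounded: -34.9, 13.5).
Then from the A sphere: z² = 41.45² − (x + 37.7)² − (y − 11.3)² with x = -34.906, y = 13.500, so z ≈ 41.297 ≈ 41.3 km.
Check against D (with the unrounded solution): distance 50.94 ≈ 50.95 km. ✓

41.3 km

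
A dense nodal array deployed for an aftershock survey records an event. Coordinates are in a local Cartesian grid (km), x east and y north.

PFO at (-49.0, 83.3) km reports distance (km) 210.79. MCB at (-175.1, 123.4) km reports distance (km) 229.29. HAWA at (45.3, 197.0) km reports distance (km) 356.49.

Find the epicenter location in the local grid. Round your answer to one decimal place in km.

x ≈ -145.7 km, y ≈ -104.0 km

Circle about each station: (x + 49.0)² + (y − 83.3)² = 210.79²; (x + 175.1)² + (y − 123.4)² = 229.29²; (x − 45.3)² + (y − 197.0)² = 356.49².
Subtracting the PFO equation from the MCB and HAWA equations removes the quadratic terms:
-252.2 x + 80.2 y = 28406.20
188.6 x + 227.4 y = -51131.50
Solving the 2×2 system: x ≈ -145.7, y ≈ -104.0 km.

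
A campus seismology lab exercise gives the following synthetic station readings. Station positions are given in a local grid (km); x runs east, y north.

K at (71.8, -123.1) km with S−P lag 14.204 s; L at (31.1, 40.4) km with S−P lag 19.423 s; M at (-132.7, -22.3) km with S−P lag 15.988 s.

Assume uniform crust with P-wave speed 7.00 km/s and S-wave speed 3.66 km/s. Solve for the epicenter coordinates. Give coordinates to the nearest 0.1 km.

-33.2 km east, -94.0 km north

Distance from S−P lag: d = Δt · v_P v_S / (v_P − v_S) = Δt · (7.00·3.66)/(7.00−3.66) ≈ 7.6707·Δt.
So d_K = 108.95, d_L = 148.99, d_M = 122.64 km.
Circle about each station: (x − 71.8)² + (y + 123.1)² = 108.95²; (x − 31.1)² + (y − 40.4)² = 148.99²; (x + 132.7)² + (y + 22.3)² = 122.64².
Subtracting pairs of circle equations eliminates x²+y² and gives linear equations (the radical axes):
-81.4 x + 327.0 y = -28037.40
-409.0 x + 201.6 y = -5372.74
Solving the 2×2 system: x ≈ -33.2, y ≈ -94.0 km.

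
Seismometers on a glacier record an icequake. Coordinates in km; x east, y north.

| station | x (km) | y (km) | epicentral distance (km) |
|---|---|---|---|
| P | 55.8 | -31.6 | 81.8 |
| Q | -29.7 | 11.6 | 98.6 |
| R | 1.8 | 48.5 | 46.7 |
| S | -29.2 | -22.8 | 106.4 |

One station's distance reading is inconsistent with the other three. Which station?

Solve using three stations at a time. Using P, R, S (subtract circle equations pairwise → linear system) gives (x, y) ≈ (48.5, 49.9).
Distances from that point to each station vs reported:
  P: calculated 81.8 vs reported 81.8 → residual 0.0 km
  Q: calculated 87.1 vs reported 98.6 → residual 11.5 km
  R: calculated 46.7 vs reported 46.7 → residual 0.0 km
  S: calculated 106.4 vs reported 106.4 → residual 0.0 km
P, R, S are mutually consistent (residuals ≈ 0); Q is off by 11.5 km.

Q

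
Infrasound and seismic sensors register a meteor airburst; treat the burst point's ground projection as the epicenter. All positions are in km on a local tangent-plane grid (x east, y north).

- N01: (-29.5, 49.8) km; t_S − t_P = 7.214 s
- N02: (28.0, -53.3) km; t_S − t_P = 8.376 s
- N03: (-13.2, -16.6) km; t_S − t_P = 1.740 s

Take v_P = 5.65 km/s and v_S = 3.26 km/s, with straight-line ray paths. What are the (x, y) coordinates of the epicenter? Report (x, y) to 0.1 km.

Distance from S−P lag: d = Δt · v_P v_S / (v_P − v_S) = Δt · (5.65·3.26)/(5.65−3.26) ≈ 7.7067·Δt.
So d_N01 = 55.60, d_N02 = 64.55, d_N03 = 13.41 km.
Circle about each station: (x + 29.5)² + (y − 49.8)² = 55.60²; (x − 28.0)² + (y + 53.3)² = 64.55²; (x + 13.2)² + (y + 16.6)² = 13.41².
Subtracting the N01 equation from the N02 and N03 equations removes the quadratic terms:
115.0 x − 206.2 y = -800.74
32.6 x − 132.8 y = 11.04
Solving the 2×2 system: x ≈ -12.7, y ≈ -3.2 km.

-12.7 km east, -3.2 km north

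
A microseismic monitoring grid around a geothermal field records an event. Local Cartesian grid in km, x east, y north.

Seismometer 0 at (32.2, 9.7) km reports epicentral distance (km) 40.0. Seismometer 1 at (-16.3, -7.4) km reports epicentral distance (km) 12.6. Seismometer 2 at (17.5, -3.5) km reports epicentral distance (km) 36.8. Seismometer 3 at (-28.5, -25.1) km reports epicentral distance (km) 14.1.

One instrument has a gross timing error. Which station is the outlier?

Seismometer 0

Solve using three stations at a time. Using Seismometer 1, Seismometer 2, Seismometer 3 (subtract circle equations pairwise → linear system) gives (x, y) ≈ (-15.4, -19.9).
Distances from that point to each station vs reported:
  Seismometer 0: calculated 56.1 vs reported 40.0 → residual 16.1 km
  Seismometer 1: calculated 12.6 vs reported 12.6 → residual 0.0 km
  Seismometer 2: calculated 36.8 vs reported 36.8 → residual 0.0 km
  Seismometer 3: calculated 14.1 vs reported 14.1 → residual 0.0 km
Seismometer 1, Seismometer 2, Seismometer 3 are mutually consistent (residuals ≈ 0); Seismometer 0 is off by 16.1 km.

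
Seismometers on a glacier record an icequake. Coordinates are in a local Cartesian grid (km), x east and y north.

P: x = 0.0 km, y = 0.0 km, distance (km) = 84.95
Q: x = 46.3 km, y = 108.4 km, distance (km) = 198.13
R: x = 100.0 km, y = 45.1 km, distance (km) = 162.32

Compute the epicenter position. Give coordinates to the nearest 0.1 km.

Circle about each station: x² + y² = 84.95²; (x − 46.3)² + (y − 108.4)² = 198.13²; (x − 100.0)² + (y − 45.1)² = 162.32².
Subtracting pairs of circle equations eliminates x²+y² and gives linear equations (the radical axes):
92.6 x + 216.8 y = -18144.74
200.0 x + 90.2 y = -7097.27
Solving the 2×2 system: x ≈ 2.8, y ≈ -84.9 km.
Check against P (with the unrounded x, y): √(x²+y²) = 84.93 ≈ 84.95 km. ✓

(2.8, -84.9)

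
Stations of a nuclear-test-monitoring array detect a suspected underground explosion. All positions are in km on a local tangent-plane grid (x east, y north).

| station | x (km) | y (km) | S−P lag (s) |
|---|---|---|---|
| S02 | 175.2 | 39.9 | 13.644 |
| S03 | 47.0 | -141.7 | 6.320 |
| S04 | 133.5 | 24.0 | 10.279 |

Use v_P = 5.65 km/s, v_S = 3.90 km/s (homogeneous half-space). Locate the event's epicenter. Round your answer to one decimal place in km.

Distance from S−P lag: d = Δt · v_P v_S / (v_P − v_S) = Δt · (5.65·3.90)/(5.65−3.90) ≈ 12.5914·Δt.
So d_S02 = 171.80, d_S03 = 79.58, d_S04 = 129.43 km.
Circle about each station: (x − 175.2)² + (y − 39.9)² = 171.80²; (x − 47.0)² + (y + 141.7)² = 79.58²; (x − 133.5)² + (y − 24.0)² = 129.43².
Subtracting the S02 equation from the S03 and S04 equations removes the quadratic terms:
-256.4 x − 363.2 y = 13183.10
-83.4 x − 31.8 y = -1125.68
Solving the 2×2 system: x ≈ 37.4, y ≈ -62.7 km.
Check against S02 (with the unrounded x, y): √((x − 175.2)²+(y − 39.9)²) = 171.80 ≈ 171.80 km. ✓

37.4 km east, -62.7 km north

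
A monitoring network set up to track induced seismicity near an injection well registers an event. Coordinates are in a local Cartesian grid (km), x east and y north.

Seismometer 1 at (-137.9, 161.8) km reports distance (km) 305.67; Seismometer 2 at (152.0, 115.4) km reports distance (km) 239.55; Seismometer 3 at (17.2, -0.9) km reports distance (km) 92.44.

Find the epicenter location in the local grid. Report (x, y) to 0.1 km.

Circle about each station: (x + 137.9)² + (y − 161.8)² = 305.67²; (x − 152.0)² + (y − 115.4)² = 239.55²; (x − 17.2)² + (y + 0.9)² = 92.44².
Subtracting the Seismometer 1 equation from the Seismometer 2 and Seismometer 3 equations removes the quadratic terms:
579.8 x − 92.8 y = 27275.46
310.2 x − 325.4 y = 39990.00
Solving the 2×2 system: x ≈ 32.3, y ≈ -92.1 km.
Check against Seismometer 1 (with the unrounded x, y): √((x + 137.9)²+(y − 161.8)²) = 305.67 ≈ 305.67 km. ✓

(32.3, -92.1)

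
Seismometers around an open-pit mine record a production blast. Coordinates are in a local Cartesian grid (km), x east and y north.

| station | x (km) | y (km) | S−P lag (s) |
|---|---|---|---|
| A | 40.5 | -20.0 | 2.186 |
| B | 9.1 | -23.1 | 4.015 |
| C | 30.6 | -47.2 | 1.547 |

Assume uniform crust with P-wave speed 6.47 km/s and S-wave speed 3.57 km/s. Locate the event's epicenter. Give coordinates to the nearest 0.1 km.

37.8 km east, -37.2 km north

Distance from S−P lag: d = Δt · v_P v_S / (v_P − v_S) = Δt · (6.47·3.57)/(6.47−3.57) ≈ 7.9648·Δt.
So d_A = 17.41, d_B = 31.98, d_C = 12.32 km.
Circle about each station: (x − 40.5)² + (y + 20.0)² = 17.41²; (x − 9.1)² + (y + 23.1)² = 31.98²; (x − 30.6)² + (y + 47.2)² = 12.32².
Subtracting the A equation from the B and C equations removes the quadratic terms:
-62.8 x − 6.2 y = -2143.44
-19.8 x − 54.4 y = 1275.28
Solving the 2×2 system: x ≈ 37.8, y ≈ -37.2 km.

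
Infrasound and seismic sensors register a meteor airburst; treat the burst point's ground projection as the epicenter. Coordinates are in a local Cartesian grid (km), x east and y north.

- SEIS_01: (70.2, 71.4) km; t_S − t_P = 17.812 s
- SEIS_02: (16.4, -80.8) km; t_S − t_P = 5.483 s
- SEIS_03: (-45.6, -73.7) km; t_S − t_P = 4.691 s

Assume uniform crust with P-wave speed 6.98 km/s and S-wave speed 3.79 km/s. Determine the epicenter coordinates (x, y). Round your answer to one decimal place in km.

-15.8 km east, -48.7 km north

Distance from S−P lag: d = Δt · v_P v_S / (v_P − v_S) = Δt · (6.98·3.79)/(6.98−3.79) ≈ 8.2929·Δt.
So d_SEIS_01 = 147.71, d_SEIS_02 = 45.47, d_SEIS_03 = 38.90 km.
Circle about each station: (x − 70.2)² + (y − 71.4)² = 147.71²; (x − 16.4)² + (y + 80.8)² = 45.47²; (x + 45.6)² + (y + 73.7)² = 38.90².
Subtracting the SEIS_01 equation from the SEIS_02 and SEIS_03 equations removes the quadratic terms:
-107.6 x − 304.4 y = 16522.32
-231.6 x − 290.2 y = 17790.08
Solving the 2×2 system: x ≈ -15.8, y ≈ -48.7 km.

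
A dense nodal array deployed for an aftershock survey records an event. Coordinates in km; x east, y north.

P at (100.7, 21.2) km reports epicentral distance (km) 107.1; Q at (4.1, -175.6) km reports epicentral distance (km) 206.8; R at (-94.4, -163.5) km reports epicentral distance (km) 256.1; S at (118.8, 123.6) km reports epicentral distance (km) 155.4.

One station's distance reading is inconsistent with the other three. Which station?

Solve using three stations at a time. Using P, Q, S (subtract circle equations pairwise → linear system) gives (x, y) ≈ (-5.9, 30.9).
Distances from that point to each station vs reported:
  P: calculated 107.1 vs reported 107.1 → residual 0.0 km
  Q: calculated 206.8 vs reported 206.8 → residual 0.0 km
  R: calculated 213.6 vs reported 256.1 → residual 42.5 km
  S: calculated 155.4 vs reported 155.4 → residual 0.0 km
P, Q, S are mutually consistent (residuals ≈ 0); R is off by 42.5 km.

R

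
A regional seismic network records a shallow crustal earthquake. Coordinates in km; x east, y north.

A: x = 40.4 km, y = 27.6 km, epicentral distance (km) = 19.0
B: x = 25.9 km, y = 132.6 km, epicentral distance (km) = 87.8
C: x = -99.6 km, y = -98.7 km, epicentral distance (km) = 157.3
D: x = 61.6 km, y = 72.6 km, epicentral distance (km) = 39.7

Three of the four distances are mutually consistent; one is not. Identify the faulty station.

Solve using three stations at a time. Using A, B, D (subtract circle equations pairwise → linear system) gives (x, y) ≈ (33.0, 45.1).
Distances from that point to each station vs reported:
  A: calculated 19.0 vs reported 19.0 → residual 0.0 km
  B: calculated 87.8 vs reported 87.8 → residual 0.0 km
  C: calculated 195.6 vs reported 157.3 → residual 38.3 km
  D: calculated 39.7 vs reported 39.7 → residual 0.0 km
A, B, D are mutually consistent (residuals ≈ 0); C is off by 38.3 km.

C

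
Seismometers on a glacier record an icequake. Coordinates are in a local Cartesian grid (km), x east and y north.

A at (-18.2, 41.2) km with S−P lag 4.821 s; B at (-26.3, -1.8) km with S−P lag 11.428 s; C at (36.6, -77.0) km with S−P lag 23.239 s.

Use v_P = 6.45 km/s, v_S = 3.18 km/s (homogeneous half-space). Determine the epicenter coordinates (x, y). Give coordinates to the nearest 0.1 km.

Distance from S−P lag: d = Δt · v_P v_S / (v_P − v_S) = Δt · (6.45·3.18)/(6.45−3.18) ≈ 6.2725·Δt.
So d_A = 30.24, d_B = 71.68, d_C = 145.77 km.
Circle about each station: (x + 18.2)² + (y − 41.2)² = 30.24²; (x + 26.3)² + (y + 1.8)² = 71.68²; (x − 36.6)² + (y + 77.0)² = 145.77².
Subtracting pairs of circle equations eliminates x²+y² and gives linear equations (the radical axes):
-16.2 x − 86.0 y = -5557.31
109.6 x − 236.4 y = -15094.56
Solving the 2×2 system: x ≈ 1.2, y ≈ 64.4 km.

1.2 km east, 64.4 km north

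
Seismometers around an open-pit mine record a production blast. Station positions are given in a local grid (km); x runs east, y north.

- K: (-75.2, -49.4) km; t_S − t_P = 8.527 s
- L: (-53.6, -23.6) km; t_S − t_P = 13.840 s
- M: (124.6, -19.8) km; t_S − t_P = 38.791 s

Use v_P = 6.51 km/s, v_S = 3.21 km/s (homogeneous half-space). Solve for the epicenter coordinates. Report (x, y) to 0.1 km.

Distance from S−P lag: d = Δt · v_P v_S / (v_P − v_S) = Δt · (6.51·3.21)/(6.51−3.21) ≈ 6.3325·Δt.
So d_K = 54.00, d_L = 87.64, d_M = 245.64 km.
Circle about each station: (x + 75.2)² + (y + 49.4)² = 54.00²; (x + 53.6)² + (y + 23.6)² = 87.64²; (x − 124.6)² + (y + 19.8)² = 245.64².
Subtracting the K equation from the L and M equations removes the quadratic terms:
43.2 x + 51.6 y = -9430.25
399.6 x + 59.2 y = -49601.21
Solving the 2×2 system: x ≈ -110.8, y ≈ -90.0 km.

x ≈ -110.8 km, y ≈ -90.0 km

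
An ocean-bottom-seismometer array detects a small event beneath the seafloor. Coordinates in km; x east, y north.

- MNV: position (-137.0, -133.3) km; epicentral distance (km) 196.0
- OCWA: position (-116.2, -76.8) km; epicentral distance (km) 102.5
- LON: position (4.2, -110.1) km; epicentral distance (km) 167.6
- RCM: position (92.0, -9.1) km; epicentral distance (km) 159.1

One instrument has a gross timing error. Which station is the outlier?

OCWA

Solve using three stations at a time. Using MNV, LON, RCM (subtract circle equations pairwise → linear system) gives (x, y) ≈ (-57.4, 45.8).
Distances from that point to each station vs reported:
  MNV: calculated 196.0 vs reported 196.0 → residual 0.0 km
  OCWA: calculated 136.0 vs reported 102.5 → residual 33.5 km
  LON: calculated 167.6 vs reported 167.6 → residual 0.0 km
  RCM: calculated 159.1 vs reported 159.1 → residual 0.0 km
MNV, LON, RCM are mutually consistent (residuals ≈ 0); OCWA is off by 33.5 km.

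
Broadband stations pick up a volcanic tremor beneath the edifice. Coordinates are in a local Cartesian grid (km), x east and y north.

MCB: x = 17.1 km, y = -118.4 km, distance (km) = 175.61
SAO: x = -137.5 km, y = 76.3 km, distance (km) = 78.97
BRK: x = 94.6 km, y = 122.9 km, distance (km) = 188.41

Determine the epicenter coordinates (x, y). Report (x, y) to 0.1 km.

(-71.2, 33.4)

Circle about each station: (x − 17.1)² + (y + 118.4)² = 175.61²; (x + 137.5)² + (y − 76.3)² = 78.97²; (x − 94.6)² + (y − 122.9)² = 188.41².
Subtracting the MCB equation from the SAO and BRK equations removes the quadratic terms:
-309.2 x + 389.4 y = 35019.58
155.0 x + 482.6 y = 5083.14
Solving the 2×2 system: x ≈ -71.2, y ≈ 33.4 km.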